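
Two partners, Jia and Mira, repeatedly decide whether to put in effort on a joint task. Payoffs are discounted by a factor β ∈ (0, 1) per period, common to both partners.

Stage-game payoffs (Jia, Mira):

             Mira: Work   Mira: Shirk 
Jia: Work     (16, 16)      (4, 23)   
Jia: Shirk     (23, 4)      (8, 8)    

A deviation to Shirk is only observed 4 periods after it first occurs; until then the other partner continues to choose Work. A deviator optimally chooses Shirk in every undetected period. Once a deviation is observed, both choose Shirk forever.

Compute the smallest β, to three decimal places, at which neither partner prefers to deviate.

The best deviation is to choose Shirk for all 4 undetected periods, earning 23 each, then 8 forever once detected.
Deviation value: 23(1−β^4)/(1−β) + 8β^4/(1−β); cooperation value: 16/(1−β).
IC: 16 ≥ 23(1−β^4) + 8β^4 = 23 − 15β^4.
So β^4 ≥ 7/15, giving β ≥ (7/15)^(1/4) ≈ 0.827.

0.827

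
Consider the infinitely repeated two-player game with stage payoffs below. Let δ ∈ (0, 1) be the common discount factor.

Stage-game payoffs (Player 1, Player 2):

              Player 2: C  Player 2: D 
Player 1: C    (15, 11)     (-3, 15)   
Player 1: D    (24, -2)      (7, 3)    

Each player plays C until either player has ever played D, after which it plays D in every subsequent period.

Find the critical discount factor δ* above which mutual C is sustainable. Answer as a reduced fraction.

Player 1: cooperation gives 15 each period; deviation gives 24 once then 7 forever.
  15/(1−δ) ≥ 24 + 7δ/(1−δ) ⇒ δ ≥ 9/17.
Player 2: cooperation gives 11 each period; deviation gives 15 once then 3 forever.
  δ ≥ 4/12 = 1/3.
Both must hold, so the binding constraint is Player 1's: δ ≥ 9/17.

9/17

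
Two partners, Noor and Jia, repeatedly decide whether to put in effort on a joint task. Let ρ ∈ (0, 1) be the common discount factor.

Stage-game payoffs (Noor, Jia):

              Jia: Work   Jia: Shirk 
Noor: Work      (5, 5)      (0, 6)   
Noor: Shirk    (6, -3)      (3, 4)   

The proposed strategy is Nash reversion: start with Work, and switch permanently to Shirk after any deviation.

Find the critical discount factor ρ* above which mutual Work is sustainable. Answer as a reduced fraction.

For Noor: deviation gain 6−5 = 1, per-period punishment loss 5−3 = 2. IC gives ρ ≥ 1/3.
For Jia: gain 1, loss 1 per period, so ρ ≥ 1/2.
The tighter constraint is Jia's, so cooperation needs ρ ≥ 1/2.

1/2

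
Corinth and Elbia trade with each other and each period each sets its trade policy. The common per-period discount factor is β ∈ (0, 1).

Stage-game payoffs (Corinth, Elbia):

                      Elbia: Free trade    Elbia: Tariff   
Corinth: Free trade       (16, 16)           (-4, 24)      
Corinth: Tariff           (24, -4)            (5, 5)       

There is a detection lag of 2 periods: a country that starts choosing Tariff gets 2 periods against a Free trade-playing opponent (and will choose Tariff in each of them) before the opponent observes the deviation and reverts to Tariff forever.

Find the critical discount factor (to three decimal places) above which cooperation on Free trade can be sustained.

Deviating for the 2 undetected periods gains 24−16 = 8 per period over cooperation, then loses 16−5 = 11 per period forever once punishment starts.
Gain: 8(1 + β + … + β^1); loss: 11·β^2/(1−β).
No profitable deviation ⇔ 8(1−β^2) ≤ 11·β^2, i.e. β^2 ≥ 8/(8+11) = 8/19.
Hence β ≥ (8/19)^(1/2) ≈ 0.649.

0.649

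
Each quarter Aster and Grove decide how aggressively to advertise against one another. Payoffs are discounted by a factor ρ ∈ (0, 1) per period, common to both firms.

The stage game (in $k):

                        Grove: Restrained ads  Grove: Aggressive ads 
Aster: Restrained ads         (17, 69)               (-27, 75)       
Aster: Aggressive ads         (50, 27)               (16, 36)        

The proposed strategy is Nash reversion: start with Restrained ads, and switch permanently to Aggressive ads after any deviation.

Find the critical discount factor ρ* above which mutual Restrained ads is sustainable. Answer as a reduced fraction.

33/34

Aster's threshold: (50−17)/(50−16) = 33/34.
Grove's threshold: (75−69)/(75−36) = 2/13.
33/34 > 2/13, so Aster binds and ρ* = 33/34.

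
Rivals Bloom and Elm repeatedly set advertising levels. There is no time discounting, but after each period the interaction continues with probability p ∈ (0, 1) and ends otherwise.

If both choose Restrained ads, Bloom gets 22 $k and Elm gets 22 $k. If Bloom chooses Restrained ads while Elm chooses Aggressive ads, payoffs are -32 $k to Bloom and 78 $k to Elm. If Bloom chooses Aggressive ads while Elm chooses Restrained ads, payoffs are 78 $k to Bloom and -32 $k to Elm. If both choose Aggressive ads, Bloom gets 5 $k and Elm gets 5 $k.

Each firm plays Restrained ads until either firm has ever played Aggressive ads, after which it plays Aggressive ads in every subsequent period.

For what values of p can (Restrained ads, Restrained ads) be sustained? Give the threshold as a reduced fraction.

56/73

With no time discounting, the continuation probability p plays the role of the discount factor.
Grim-trigger IC: 22/(1−p) ≥ 78 + 5p/(1−p) ⇒ p ≥ (78−22)/(78−5) = 56/73.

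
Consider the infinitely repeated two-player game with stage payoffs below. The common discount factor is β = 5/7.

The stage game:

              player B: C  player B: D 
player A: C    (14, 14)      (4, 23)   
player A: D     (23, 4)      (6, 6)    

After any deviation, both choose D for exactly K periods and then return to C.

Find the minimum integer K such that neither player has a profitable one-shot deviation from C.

Need Σ_{k=1}^{K} β^k ≥ (23−14)/(14−6) = 1.1250 at β = 5/7.
At K = 1 the sum is 0.7143 < 1.1250; at K = 2 it is 1.2245 ≥ 1.1250.
So the minimum punishment length is K = 2.

2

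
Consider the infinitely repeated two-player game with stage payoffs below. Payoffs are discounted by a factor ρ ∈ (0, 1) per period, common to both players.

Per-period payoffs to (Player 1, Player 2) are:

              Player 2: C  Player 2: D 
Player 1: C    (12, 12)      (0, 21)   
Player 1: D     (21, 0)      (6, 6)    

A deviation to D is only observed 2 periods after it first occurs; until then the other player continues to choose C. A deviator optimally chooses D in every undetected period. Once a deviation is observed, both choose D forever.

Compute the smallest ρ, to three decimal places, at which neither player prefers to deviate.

0.775

A deviator earns 21 for 2 periods, then 6 forever; cooperating earns 12 forever. Multiplying the IC by (1−ρ):
12 ≥ 21(1−ρ^2) + 6ρ^2, so 15·ρ^2 ≥ 9 and ρ^2 ≥ 3/5.
ρ ≥ (3/5)^(1/2) ≈ 0.775.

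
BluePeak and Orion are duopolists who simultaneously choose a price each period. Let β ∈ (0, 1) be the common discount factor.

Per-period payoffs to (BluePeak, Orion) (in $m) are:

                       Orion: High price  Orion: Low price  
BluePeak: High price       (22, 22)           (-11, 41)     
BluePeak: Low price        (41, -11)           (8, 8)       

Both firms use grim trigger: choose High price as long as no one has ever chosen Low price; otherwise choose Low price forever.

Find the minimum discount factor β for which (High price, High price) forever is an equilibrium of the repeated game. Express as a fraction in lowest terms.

19/33

Cooperation forever yields 22 each period: 22/(1−β).
Deviating yields 41 once, then 8 forever: 41 + 8β/(1−β).
No profitable deviation requires 22/(1−β) ≥ 41 + 8β/(1−β).
Multiplying by (1−β): 22 ≥ 41(1−β) + 8β = 41 − 33β.
So 33β ≥ 19, i.e. β ≥ 19/33.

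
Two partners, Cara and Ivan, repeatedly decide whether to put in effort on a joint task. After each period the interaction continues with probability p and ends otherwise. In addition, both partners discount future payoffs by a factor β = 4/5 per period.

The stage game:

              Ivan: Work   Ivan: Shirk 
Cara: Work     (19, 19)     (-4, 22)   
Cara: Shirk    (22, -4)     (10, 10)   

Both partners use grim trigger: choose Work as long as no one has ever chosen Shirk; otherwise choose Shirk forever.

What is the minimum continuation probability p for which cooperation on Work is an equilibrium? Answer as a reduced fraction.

5/16

With continuation probability p and discount β, the effective per-period discount factor is βp.
Grim-trigger IC: βp ≥ (22−19)/(22−10) = 1/4.
So p ≥ (1/4)/(4/5) = 5/16.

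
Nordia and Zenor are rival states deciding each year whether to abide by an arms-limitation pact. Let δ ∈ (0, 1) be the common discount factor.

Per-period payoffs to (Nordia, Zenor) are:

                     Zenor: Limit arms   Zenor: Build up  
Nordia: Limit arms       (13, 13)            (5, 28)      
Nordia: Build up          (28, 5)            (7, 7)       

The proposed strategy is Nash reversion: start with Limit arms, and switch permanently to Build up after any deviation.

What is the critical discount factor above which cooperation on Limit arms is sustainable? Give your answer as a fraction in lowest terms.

Cooperation forever yields 13 each period: 13/(1−δ).
Deviating yields 28 once, then 7 forever: 28 + 7δ/(1−δ).
No profitable deviation requires 13/(1−δ) ≥ 28 + 7δ/(1−δ).
Multiplying by (1−δ): 13 ≥ 28(1−δ) + 7δ = 28 − 21δ.
So 21δ ≥ 15, i.e. δ ≥ 15/21 = 5/7.

5/7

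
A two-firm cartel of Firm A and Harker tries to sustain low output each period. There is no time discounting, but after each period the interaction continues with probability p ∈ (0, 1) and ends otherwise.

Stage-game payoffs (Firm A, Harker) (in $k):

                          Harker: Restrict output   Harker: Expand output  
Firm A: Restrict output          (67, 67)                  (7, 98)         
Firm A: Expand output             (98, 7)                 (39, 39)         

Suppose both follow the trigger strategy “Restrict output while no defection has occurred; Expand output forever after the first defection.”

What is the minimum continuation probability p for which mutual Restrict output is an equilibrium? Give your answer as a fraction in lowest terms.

31/59

Expected cooperation value is 67 + p·67 + p²·67 + … = 67/(1−p); deviation gives 98 + p·39/(1−p).
67 ≥ 98(1−p) + 39p ⇒ 59p ≥ 31 ⇒ p ≥ 31/59.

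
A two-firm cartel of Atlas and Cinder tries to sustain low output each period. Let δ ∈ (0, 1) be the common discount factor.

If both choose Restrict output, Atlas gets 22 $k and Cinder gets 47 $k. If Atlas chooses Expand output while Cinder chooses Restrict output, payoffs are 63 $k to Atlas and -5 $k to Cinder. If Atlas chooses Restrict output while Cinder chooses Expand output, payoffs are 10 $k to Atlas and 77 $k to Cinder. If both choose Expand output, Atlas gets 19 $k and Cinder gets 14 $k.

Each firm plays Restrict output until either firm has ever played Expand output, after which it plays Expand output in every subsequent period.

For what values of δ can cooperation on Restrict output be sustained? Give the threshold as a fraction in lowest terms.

Atlas's threshold: (63−22)/(63−19) = 41/44.
Cinder's threshold: (77−47)/(77−14) = 10/21.
41/44 > 10/21, so Atlas binds and δ* = 41/44.

41/44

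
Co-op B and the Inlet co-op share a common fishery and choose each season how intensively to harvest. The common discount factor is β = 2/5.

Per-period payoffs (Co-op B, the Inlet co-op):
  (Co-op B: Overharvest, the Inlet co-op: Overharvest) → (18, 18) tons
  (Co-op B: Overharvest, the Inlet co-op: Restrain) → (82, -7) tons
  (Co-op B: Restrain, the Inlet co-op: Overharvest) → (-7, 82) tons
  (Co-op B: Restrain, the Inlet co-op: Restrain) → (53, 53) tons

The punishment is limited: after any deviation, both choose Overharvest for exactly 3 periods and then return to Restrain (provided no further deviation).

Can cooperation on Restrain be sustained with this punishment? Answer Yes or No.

IC: β+…+β^3 ≥ (82−53)/(53−18) = 29/35.
At β = 2/5: partial sum = 0.6240 < 0.8286. Cooperation not sustainable.

No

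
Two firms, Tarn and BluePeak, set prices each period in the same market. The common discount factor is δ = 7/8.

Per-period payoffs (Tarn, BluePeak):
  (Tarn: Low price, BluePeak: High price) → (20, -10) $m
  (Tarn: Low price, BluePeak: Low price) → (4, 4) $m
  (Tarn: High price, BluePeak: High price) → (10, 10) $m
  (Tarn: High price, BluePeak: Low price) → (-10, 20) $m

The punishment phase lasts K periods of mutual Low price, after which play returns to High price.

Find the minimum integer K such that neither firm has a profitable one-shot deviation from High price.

Need Σ_{k=1}^{K} δ^k ≥ (20−10)/(10−4) = 1.6667 at δ = 7/8.
At K = 2 the sum is 1.6406 < 1.6667; at K = 3 it is 2.3105 ≥ 1.6667.
So the minimum punishment length is K = 3.

3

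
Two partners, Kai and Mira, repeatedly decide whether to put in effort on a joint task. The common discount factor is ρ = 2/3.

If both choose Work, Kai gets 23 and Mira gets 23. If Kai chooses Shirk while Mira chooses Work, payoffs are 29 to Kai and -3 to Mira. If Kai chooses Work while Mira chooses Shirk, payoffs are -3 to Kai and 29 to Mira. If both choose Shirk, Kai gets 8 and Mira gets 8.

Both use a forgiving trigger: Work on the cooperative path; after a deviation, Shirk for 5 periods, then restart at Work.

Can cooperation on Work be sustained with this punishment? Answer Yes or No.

IC: ρ+…+ρ^5 ≥ (29−23)/(23−8) = 2/5.
At ρ = 2/3: partial sum = 1.7366 ≥ 0.4000. Cooperation sustainable.

Yes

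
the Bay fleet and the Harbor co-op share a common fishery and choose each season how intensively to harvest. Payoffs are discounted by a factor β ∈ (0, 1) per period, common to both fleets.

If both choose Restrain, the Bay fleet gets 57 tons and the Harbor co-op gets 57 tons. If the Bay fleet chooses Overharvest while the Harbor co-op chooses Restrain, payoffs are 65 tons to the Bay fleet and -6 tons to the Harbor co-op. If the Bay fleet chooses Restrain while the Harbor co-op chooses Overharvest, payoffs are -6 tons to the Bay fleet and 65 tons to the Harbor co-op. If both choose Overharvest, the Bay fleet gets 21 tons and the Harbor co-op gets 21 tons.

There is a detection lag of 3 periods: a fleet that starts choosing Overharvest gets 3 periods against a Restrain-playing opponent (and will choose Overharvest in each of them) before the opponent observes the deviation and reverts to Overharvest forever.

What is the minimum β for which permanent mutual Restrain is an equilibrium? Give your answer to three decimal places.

The best deviation is to choose Overharvest for all 3 undetected periods, earning 65 each, then 21 forever once detected.
Deviation value: 65(1−β^3)/(1−β) + 21β^3/(1−β); cooperation value: 57/(1−β).
IC: 57 ≥ 65(1−β^3) + 21β^3 = 65 − 44β^3.
So β^3 ≥ 8/44 = 2/11, giving β ≥ (2/11)^(1/3) ≈ 0.567.

0.567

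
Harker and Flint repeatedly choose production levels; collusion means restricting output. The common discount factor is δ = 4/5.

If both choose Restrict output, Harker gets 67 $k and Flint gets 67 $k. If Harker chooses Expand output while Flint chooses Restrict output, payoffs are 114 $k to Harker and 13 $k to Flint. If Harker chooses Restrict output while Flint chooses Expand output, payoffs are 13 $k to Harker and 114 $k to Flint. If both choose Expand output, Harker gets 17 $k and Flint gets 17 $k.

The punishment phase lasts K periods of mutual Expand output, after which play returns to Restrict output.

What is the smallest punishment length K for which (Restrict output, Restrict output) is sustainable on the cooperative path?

2

Need Σ_{k=1}^{K} δ^k ≥ (114−67)/(67−17) = 0.9400 at δ = 4/5.
At K = 1 the sum is 0.8000 < 0.9400; at K = 2 it is 1.4400 ≥ 0.9400.
So the minimum punishment length is K = 2.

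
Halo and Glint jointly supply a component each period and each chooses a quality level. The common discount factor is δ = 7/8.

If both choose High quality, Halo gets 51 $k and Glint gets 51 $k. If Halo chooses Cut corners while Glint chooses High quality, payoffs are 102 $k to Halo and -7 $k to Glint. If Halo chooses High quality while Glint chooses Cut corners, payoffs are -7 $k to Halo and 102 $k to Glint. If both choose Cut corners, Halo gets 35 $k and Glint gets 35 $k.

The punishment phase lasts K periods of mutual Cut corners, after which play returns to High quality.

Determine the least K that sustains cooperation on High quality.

Need Σ_{k=1}^{K} δ^k ≥ (102−51)/(51−35) = 3.1875 at δ = 7/8.
At K = 4 the sum is 2.8967 < 3.1875; at K = 5 it is 3.4096 ≥ 3.1875.
So the minimum punishment length is K = 5.

5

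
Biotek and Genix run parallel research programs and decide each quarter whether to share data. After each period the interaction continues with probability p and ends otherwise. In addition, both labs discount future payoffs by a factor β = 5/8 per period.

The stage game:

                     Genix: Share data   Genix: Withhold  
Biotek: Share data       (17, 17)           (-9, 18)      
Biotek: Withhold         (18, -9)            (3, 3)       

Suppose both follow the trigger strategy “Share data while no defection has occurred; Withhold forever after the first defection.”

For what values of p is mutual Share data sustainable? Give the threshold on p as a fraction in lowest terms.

8/75

Expected continuation weight on next period's payoff is β·p = 5/8·p, which plays the role of the discount factor.
Cooperation requires 5/8·p ≥ (18−17)/(18−3) = 1/15, hence p ≥ 8/75.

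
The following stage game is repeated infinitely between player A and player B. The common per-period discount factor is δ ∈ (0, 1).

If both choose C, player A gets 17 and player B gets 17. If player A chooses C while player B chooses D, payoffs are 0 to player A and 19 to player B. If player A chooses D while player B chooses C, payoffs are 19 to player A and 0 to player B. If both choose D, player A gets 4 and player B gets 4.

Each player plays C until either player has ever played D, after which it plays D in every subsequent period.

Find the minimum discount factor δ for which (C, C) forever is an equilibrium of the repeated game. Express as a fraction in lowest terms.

2/15

Under grim trigger the critical discount factor is (T−C)/(T−P) with T = 19, C = 17, P = 4.
δ* = (19−17)/(19−4) = 2/15.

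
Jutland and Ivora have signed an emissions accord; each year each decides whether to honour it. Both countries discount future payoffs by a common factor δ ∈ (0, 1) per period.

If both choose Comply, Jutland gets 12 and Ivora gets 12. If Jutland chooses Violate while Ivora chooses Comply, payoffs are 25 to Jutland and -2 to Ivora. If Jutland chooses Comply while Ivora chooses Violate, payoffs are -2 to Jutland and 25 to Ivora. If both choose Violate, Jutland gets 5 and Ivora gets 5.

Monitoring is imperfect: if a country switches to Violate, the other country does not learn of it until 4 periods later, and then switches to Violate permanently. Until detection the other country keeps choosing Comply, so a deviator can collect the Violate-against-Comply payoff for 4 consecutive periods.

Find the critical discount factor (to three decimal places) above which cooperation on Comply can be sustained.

0.898

Deviating for the 4 undetected periods gains 25−12 = 13 per period over cooperation, then loses 12−5 = 7 per period forever once punishment starts.
Gain: 13(1 + δ + … + δ^3); loss: 7·δ^4/(1−δ).
No profitable deviation ⇔ 13(1−δ^4) ≤ 7·δ^4, i.e. δ^4 ≥ 13/(13+7) = 13/20.
Hence δ ≥ (13/20)^(1/4) ≈ 0.898.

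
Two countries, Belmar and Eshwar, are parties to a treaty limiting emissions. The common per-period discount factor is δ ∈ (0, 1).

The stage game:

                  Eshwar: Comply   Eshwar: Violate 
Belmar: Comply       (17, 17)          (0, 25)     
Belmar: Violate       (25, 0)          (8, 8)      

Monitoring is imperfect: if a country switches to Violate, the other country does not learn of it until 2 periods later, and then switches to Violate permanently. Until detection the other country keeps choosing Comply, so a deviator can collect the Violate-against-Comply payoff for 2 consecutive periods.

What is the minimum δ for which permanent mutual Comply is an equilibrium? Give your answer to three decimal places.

A deviator earns 25 for 2 periods, then 8 forever; cooperating earns 17 forever. Multiplying the IC by (1−δ):
17 ≥ 25(1−δ^2) + 8δ^2, so 17·δ^2 ≥ 8 and δ^2 ≥ 8/17.
δ ≥ (8/17)^(1/2) ≈ 0.686.

0.686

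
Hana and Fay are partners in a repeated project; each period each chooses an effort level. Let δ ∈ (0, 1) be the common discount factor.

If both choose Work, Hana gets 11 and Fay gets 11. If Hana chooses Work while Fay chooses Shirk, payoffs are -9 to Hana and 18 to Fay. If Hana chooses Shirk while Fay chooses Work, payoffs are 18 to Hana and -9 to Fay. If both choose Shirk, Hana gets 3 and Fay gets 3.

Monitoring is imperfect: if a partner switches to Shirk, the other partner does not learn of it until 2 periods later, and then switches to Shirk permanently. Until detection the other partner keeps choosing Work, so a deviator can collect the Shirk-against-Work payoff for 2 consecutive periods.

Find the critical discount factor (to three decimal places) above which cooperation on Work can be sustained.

Deviating for the 2 undetected periods gains 18−11 = 7 per period over cooperation, then loses 11−3 = 8 per period forever once punishment starts.
Gain: 7(1 + δ + … + δ^1); loss: 8·δ^2/(1−δ).
No profitable deviation ⇔ 7(1−δ^2) ≤ 8·δ^2, i.e. δ^2 ≥ 7/(7+8) = 7/15.
Hence δ ≥ (7/15)^(1/2) ≈ 0.683.

0.683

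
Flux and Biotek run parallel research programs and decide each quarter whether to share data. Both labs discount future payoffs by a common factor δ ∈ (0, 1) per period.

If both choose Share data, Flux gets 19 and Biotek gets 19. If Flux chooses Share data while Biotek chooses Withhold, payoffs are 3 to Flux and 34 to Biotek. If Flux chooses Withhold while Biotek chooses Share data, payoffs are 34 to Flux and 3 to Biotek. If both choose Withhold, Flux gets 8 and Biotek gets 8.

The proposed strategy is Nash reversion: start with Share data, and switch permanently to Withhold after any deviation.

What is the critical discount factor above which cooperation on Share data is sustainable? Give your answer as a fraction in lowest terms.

15/26

One-period gain from deviating is 34 − 19 = 15. The loss is 19 − 8 = 11 in every subsequent period, with present value 11·δ/(1−δ).
Deviation is unprofitable when 11·δ/(1−δ) ≥ 15, i.e. δ/(1−δ) ≥ 15/11.
Equivalently δ ≥ 15/(15+11) = 15/26.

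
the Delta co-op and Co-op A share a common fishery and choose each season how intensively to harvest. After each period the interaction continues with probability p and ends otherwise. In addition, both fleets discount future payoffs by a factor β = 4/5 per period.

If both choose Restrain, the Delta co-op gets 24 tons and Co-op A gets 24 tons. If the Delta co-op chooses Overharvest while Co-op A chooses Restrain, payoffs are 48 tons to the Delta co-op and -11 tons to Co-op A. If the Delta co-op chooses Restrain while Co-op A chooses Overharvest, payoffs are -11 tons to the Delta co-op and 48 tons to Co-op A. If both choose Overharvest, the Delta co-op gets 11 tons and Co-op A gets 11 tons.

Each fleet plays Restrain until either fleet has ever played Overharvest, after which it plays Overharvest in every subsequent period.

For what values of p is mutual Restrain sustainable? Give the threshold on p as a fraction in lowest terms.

With continuation probability p and discount β, the effective per-period discount factor is βp.
Grim-trigger IC: βp ≥ (48−24)/(48−11) = 24/37.
So p ≥ (24/37)/(4/5) = 30/37.

30/37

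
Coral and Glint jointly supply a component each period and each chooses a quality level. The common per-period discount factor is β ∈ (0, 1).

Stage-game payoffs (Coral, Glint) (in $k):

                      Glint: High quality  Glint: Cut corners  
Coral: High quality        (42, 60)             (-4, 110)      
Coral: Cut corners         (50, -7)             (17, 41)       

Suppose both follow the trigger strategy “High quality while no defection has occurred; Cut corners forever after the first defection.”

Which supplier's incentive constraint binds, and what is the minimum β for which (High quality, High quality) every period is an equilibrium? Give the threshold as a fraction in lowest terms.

Coral: cooperation gives 42 each period; deviation gives 50 once then 17 forever.
  42/(1−β) ≥ 50 + 17β/(1−β) ⇒ β ≥ 8/33.
Glint: cooperation gives 60 each period; deviation gives 110 once then 41 forever.
  β ≥ 50/69.
Both must hold, so the binding constraint is Glint's: β ≥ 50/69.

Glint; β ≥ 50/69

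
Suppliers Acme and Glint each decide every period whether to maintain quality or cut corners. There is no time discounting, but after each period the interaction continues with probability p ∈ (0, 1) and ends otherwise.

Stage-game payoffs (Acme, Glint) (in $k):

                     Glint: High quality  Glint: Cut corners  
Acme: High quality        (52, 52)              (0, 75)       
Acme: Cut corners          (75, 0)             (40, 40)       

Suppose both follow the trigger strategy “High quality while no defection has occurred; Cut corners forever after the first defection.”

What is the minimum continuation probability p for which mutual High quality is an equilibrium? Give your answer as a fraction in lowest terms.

23/35

Expected cooperation value is 52 + p·52 + p²·52 + … = 52/(1−p); deviation gives 75 + p·40/(1−p).
52 ≥ 75(1−p) + 40p ⇒ 35p ≥ 23 ⇒ p ≥ 23/35.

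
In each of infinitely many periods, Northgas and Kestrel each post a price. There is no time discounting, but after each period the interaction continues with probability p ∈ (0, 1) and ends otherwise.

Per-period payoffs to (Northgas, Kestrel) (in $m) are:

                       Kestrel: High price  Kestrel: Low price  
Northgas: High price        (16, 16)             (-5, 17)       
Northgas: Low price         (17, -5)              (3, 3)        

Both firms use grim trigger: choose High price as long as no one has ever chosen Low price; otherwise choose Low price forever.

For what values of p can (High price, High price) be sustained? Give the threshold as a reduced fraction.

1/14

With no time discounting, the continuation probability p plays the role of the discount factor.
Grim-trigger IC: 16/(1−p) ≥ 17 + 3p/(1−p) ⇒ p ≥ (17−16)/(17−3) = 1/14.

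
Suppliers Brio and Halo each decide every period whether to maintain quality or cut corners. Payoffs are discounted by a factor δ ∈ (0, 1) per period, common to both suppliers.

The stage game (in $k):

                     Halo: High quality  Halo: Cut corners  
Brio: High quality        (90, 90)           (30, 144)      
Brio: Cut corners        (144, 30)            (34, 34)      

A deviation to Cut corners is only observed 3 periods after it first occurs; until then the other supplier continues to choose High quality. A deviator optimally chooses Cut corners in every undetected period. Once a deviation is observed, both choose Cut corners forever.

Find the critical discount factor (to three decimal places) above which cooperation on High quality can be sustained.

0.789

Deviating for the 3 undetected periods gains 144−90 = 54 per period over cooperation, then loses 90−34 = 56 per period forever once punishment starts.
Gain: 54(1 + δ + … + δ^2); loss: 56·δ^3/(1−δ).
No profitable deviation ⇔ 54(1−δ^3) ≤ 56·δ^3, i.e. δ^3 ≥ 54/(54+56) = 27/55.
Hence δ ≥ (27/55)^(1/3) ≈ 0.789.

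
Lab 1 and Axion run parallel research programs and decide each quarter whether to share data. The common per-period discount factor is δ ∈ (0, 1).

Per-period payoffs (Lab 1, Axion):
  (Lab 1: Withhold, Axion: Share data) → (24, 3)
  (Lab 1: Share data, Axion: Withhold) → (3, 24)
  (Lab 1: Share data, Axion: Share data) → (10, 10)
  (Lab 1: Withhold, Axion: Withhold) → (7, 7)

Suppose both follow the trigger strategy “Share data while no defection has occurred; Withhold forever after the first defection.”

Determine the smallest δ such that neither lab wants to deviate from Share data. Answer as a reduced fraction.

One-period gain from deviating is 24 − 10 = 14. The loss is 10 − 7 = 3 in every subsequent period, with present value 3·δ/(1−δ).
Deviation is unprofitable when 3·δ/(1−δ) ≥ 14, i.e. δ/(1−δ) ≥ 14/3.
Equivalently δ ≥ 14/(14+3) = 14/17.

14/17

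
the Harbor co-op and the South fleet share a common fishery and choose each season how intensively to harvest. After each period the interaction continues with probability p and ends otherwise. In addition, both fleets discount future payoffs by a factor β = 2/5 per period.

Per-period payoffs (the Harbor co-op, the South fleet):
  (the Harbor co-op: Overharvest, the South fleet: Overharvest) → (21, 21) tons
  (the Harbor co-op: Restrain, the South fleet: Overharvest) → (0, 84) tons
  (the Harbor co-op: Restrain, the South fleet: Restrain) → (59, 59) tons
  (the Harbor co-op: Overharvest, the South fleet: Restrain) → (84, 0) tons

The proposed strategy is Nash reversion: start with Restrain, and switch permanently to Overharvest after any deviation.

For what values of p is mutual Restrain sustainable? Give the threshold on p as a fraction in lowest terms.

With continuation probability p and discount β, the effective per-period discount factor is βp.
Grim-trigger IC: βp ≥ (84−59)/(84−21) = 25/63.
So p ≥ (25/63)/(2/5) = 125/126.

125/126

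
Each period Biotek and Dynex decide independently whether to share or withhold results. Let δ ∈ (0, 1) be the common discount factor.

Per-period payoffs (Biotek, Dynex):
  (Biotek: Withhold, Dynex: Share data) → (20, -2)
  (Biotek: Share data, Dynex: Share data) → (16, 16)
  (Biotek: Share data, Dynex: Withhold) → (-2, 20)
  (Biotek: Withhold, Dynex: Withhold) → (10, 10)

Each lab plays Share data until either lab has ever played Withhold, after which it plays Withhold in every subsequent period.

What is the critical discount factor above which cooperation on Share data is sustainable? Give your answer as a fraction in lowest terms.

Cooperation forever yields 16 each period: 16/(1−δ).
Deviating yields 20 once, then 10 forever: 20 + 10δ/(1−δ).
No profitable deviation requires 16/(1−δ) ≥ 20 + 10δ/(1−δ).
Multiplying by (1−δ): 16 ≥ 20(1−δ) + 10δ = 20 − 10δ.
So 10δ ≥ 4, i.e. δ ≥ 4/10 = 2/5.

2/5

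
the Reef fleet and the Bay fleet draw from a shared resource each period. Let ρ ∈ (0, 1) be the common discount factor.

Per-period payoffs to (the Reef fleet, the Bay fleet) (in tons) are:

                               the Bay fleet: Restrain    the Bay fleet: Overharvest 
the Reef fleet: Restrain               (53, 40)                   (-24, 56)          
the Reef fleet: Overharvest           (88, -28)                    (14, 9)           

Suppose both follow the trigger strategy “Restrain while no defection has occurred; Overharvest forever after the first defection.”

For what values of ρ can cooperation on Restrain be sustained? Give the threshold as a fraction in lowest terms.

35/74

For the Reef fleet: deviation gain 88−53 = 35, per-period punishment loss 53−14 = 39. IC gives ρ ≥ 35/74.
For the Bay fleet: gain 16, loss 31 per period, so ρ ≥ 16/47.
The tighter constraint is the Reef fleet's, so cooperation needs ρ ≥ 35/74.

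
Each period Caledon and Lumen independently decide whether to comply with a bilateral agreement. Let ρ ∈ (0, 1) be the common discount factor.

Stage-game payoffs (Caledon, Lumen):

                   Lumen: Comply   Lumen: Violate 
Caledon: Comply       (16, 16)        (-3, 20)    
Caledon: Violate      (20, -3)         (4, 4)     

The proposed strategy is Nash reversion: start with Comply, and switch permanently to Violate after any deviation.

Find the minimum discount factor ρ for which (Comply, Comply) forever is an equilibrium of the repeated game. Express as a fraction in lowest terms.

One-period gain from deviating is 20 − 16 = 4. The loss is 16 − 4 = 12 in every subsequent period, with present value 12·ρ/(1−ρ).
Deviation is unprofitable when 12·ρ/(1−ρ) ≥ 4, i.e. ρ/(1−ρ) ≥ 1/3.
Equivalently ρ ≥ 4/(4+12) = 1/4.

1/4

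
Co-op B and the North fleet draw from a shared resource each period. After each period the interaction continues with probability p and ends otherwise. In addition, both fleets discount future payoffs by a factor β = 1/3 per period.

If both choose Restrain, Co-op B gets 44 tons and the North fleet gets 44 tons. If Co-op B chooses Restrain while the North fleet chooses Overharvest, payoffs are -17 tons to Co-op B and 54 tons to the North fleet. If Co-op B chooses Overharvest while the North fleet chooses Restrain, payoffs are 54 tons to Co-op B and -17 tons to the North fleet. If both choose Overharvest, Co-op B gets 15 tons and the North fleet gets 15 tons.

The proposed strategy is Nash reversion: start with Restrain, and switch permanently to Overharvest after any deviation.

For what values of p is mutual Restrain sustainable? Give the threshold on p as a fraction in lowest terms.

Expected continuation weight on next period's payoff is β·p = 1/3·p, which plays the role of the discount factor.
Cooperation requires 1/3·p ≥ (54−44)/(54−15) = 10/39, hence p ≥ 10/13.

10/13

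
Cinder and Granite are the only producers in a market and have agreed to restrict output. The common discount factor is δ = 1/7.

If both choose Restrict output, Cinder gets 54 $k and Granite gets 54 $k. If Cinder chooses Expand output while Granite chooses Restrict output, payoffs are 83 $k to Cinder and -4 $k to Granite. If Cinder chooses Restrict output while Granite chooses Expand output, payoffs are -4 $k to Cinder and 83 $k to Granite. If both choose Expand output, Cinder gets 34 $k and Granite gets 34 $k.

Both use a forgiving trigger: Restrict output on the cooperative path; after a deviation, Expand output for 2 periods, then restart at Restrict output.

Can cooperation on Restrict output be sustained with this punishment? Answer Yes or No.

Comparing payoff streams over the 3 periods until play realigns: cooperate → 54(1+δ+…+δ^2); deviate → 83 + 34(δ+…+δ^2).
Cooperation is sustained iff (54−34)(δ+…+δ^2) ≥ 83−54.
δ+…+δ^2 = 1/7·(1−(1/7)^2)/(1−1/7) = 0.1633, and (83−54)/(54−34) = 1.4500.
0.1633 < 1.4500, so cooperation is not sustainable.

No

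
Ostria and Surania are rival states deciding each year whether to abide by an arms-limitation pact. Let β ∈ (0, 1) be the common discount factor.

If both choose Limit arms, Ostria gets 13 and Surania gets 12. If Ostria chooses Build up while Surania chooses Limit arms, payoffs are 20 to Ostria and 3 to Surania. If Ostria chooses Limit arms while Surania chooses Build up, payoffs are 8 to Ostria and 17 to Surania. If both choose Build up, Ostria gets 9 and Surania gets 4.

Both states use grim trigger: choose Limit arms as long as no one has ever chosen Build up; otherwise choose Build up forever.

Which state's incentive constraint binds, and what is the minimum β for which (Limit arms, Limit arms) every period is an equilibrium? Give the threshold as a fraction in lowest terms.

Ostria; β ≥ 7/11

Ostria's threshold: (20−13)/(20−9) = 7/11.
Surania's threshold: (17−12)/(17−4) = 5/13.
7/11 > 5/13, so Ostria binds and β* = 7/11.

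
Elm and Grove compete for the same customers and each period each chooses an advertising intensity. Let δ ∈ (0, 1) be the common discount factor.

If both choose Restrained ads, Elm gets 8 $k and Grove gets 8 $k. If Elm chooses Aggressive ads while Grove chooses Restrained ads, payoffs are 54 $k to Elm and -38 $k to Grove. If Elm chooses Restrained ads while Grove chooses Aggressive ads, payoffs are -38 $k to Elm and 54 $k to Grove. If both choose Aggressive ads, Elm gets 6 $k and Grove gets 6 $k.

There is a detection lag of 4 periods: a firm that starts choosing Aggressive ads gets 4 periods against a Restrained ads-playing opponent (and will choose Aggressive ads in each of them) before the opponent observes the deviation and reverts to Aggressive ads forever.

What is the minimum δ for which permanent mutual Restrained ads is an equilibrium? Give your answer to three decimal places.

0.989

The best deviation is to choose Aggressive ads for all 4 undetected periods, earning 54 each, then 6 forever once detected.
Deviation value: 54(1−δ^4)/(1−δ) + 6δ^4/(1−δ); cooperation value: 8/(1−δ).
IC: 8 ≥ 54(1−δ^4) + 6δ^4 = 54 − 48δ^4.
So δ^4 ≥ 46/48 = 23/24, giving δ ≥ (23/24)^(1/4) ≈ 0.989.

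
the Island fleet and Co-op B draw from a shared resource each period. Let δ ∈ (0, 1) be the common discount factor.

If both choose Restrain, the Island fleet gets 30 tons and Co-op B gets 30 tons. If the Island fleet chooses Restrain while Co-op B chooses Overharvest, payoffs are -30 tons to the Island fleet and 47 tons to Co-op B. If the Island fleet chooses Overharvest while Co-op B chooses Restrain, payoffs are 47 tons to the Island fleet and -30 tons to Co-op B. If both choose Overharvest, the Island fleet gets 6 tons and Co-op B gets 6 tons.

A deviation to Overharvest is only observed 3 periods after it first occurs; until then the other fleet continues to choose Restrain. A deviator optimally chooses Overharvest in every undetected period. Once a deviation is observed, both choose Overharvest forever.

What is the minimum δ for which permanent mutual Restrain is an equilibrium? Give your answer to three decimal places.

0.746

The best deviation is to choose Overharvest for all 3 undetected periods, earning 47 each, then 6 forever once detected.
Deviation value: 47(1−δ^3)/(1−δ) + 6δ^3/(1−δ); cooperation value: 30/(1−δ).
IC: 30 ≥ 47(1−δ^3) + 6δ^3 = 47 − 41δ^3.
So δ^3 ≥ 17/41, giving δ ≥ (17/41)^(1/3) ≈ 0.746.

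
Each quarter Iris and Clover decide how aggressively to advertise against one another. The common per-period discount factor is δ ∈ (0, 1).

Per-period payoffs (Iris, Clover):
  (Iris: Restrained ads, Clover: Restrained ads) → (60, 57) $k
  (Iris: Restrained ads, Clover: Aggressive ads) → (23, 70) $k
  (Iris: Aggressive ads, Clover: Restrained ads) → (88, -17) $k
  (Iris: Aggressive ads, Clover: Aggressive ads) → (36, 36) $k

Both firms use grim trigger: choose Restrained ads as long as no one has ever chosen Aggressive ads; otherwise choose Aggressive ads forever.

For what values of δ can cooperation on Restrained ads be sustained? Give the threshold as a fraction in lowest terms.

7/13

Iris's threshold: (88−60)/(88−36) = 7/13.
Clover's threshold: (70−57)/(70−36) = 13/34.
7/13 > 13/34, so Iris binds and δ* = 7/13.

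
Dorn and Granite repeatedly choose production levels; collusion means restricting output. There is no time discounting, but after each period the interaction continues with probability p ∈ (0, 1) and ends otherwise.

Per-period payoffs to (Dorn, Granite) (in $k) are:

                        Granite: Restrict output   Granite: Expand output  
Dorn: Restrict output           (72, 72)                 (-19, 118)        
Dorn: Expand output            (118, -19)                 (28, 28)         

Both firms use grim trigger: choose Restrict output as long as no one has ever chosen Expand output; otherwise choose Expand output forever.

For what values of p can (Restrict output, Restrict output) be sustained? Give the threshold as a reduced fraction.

With no time discounting, the continuation probability p plays the role of the discount factor.
Grim-trigger IC: 72/(1−p) ≥ 118 + 28p/(1−p) ⇒ p ≥ (118−72)/(118−28) = 23/45.

23/45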